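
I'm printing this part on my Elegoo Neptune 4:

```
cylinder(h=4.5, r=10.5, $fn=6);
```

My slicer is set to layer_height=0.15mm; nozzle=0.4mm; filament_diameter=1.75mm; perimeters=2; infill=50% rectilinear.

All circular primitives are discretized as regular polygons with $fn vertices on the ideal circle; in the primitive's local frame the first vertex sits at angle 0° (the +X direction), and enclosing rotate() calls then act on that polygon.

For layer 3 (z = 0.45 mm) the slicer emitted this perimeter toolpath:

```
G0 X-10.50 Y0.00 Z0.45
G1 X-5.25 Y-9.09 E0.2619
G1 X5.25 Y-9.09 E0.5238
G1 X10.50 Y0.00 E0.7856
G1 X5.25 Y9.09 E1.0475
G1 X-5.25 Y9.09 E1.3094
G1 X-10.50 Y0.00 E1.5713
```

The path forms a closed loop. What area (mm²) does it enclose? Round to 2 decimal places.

286.33 mm²

Apply the shoelace formula to the sequence of (X, Y) vertices; enclosed area = 286.33 mm².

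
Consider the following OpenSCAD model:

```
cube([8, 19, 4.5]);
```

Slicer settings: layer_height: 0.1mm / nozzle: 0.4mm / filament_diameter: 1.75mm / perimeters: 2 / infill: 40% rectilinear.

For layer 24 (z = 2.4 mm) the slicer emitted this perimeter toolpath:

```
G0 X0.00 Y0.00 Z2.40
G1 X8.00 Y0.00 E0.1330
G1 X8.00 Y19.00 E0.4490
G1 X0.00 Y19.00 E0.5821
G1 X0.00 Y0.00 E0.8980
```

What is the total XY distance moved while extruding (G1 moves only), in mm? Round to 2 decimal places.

54.00 mm

Sum the Euclidean lengths of each G1 segment: total = 54.00 mm.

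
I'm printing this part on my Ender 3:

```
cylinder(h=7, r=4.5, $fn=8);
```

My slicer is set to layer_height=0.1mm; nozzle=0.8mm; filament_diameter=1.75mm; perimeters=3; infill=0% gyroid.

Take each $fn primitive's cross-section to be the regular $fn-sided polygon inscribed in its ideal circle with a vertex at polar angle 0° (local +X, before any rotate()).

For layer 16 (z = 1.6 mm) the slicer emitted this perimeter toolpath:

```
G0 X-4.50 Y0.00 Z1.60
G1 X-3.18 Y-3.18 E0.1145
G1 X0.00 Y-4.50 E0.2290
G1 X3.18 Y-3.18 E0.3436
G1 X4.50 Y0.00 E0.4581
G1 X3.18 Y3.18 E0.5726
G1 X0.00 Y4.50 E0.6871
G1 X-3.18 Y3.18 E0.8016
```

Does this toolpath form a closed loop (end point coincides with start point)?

Start point (G0): (-4.50, 0.00). End point (last G1): the path does not return to the start — open.

no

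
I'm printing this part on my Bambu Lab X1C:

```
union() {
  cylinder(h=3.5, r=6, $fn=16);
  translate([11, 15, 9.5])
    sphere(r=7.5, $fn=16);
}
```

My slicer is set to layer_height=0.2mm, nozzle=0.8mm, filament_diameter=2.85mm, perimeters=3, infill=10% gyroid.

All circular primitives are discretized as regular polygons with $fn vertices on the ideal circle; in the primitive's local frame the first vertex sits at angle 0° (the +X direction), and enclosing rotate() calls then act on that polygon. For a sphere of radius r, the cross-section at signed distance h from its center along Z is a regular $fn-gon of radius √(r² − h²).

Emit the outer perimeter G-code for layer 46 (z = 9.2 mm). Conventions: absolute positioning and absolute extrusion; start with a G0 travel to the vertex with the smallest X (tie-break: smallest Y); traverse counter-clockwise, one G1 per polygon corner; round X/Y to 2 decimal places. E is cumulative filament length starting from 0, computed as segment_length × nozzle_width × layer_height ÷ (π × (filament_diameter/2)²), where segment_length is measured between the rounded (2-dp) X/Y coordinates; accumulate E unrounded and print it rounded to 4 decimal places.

At z = 9.2 mm: the cylinder is not intersected at this z (z outside [0, 3.5]); the r=7.5 sphere at (11, 15) contributes a regular 16-gon of circumradius √(7.5²−0.3²) = 7.494; Taking the union: only the r=7.5 sphere at (11, 15) is present, so the union is just that shape — 1 connected region. The outline is a single polygon with 16 vertices. Extrusion per mm of travel: 0.8 × 0.2 / (π × 1.425²) = 0.025081. Accumulating E over each segment gives final E = 1.1731.

G0 X3.51 Y15.00 Z9.20
G1 X4.08 Y12.13 E0.0734
G1 X5.70 Y9.70 E0.1466
G1 X8.13 Y8.08 E0.2199
G1 X11.00 Y7.51 E0.2933
G1 X13.87 Y8.08 E0.3667
G1 X16.30 Y9.70 E0.4399
G1 X17.92 Y12.13 E0.5132
G1 X18.49 Y15.00 E0.5865
G1 X17.92 Y17.87 E0.6599
G1 X16.30 Y20.30 E0.7332
G1 X13.87 Y21.92 E0.8064
G1 X11.00 Y22.49 E0.8798
G1 X8.13 Y21.92 E0.9532
G1 X5.70 Y20.30 E1.0265
G1 X4.08 Y17.87 E1.0997
G1 X3.51 Y15.00 E1.1731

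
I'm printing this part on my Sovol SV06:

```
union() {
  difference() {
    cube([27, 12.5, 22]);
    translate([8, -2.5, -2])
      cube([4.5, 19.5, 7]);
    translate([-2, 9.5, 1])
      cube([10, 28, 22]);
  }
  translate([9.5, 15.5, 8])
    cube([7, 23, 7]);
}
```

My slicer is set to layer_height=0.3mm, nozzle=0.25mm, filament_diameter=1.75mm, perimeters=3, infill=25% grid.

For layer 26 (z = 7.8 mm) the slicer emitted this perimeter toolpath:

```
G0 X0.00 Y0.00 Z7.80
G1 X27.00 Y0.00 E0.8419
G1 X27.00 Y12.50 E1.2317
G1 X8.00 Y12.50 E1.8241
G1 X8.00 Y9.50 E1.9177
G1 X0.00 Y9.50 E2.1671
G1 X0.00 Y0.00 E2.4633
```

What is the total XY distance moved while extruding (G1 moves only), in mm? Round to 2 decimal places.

79.00 mm

Sum the Euclidean lengths of each G1 segment: total = 79.00 mm.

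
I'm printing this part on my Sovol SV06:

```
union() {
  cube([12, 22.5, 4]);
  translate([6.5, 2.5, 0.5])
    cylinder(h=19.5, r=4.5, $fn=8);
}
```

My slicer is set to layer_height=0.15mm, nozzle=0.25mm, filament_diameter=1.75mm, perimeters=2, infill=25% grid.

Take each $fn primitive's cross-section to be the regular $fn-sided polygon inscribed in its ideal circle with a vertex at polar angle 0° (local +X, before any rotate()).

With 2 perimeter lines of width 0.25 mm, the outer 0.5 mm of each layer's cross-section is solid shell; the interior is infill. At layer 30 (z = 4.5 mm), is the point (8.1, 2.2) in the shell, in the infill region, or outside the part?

infill

At z = 4.5 mm: the cube is not intersected at this z (z outside [0, 4]); the cylinder at (6.5, 2.5): section is a regular 8-gon, circumradius r=4.5; Merging all regions: only the r=4.5 cylinder at (6.5, 2.5) is present, so the union is just that shape — 1 connected region. Overall, the cross-section is a single solid region. The nearest boundary edge runs (9.68, -0.68)→(11.00, 2.50); distance from the point to it = 2.56 mm. The point is inside the cross-section and 2.56 mm from the nearest boundary — more than the 0.5 mm shell width (2 × 0.25), so it's in the infill interior.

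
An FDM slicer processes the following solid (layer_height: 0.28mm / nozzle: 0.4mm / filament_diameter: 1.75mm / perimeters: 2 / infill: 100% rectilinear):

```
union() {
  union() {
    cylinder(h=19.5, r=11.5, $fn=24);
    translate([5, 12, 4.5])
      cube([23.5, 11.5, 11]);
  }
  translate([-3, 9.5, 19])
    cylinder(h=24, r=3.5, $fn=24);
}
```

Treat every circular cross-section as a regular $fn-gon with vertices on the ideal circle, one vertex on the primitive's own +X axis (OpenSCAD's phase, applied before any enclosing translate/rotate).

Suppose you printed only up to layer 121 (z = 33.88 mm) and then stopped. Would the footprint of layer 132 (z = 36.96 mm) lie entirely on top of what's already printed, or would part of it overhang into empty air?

Compare the two slices. At z = 33.88: the cylinder is absent (z outside [0, 19.5]); the cube at (5, 12) is absent (z outside [4.5, 15.5]); Merging all regions: nothing is present at this height; the r=3.5 cylinder at (-3, 9.5) contributes a regular 24-gon of circumradius 3.5 (area = (24/2)·3.500²·sin(360°/24) = 38.05 mm²); Taking the union: only the r=3.5 cylinder at (-3, 9.5) is present, so the union is just that shape — area = 38.05 mm². At z = 36.96: the cylinder does not reach this height (z outside [0, 19.5]); the cube at (5, 12) is not intersected at this z (z outside [4.5, 15.5]); Merging all regions: nothing is present at this height; the cylinder at (-3, 9.5): section is a regular 24-gon, circumradius r=3.5 (area = (24/2)·3.500²·sin(360°/24) = 38.05 mm²); Taking the union: only the r=3.5 cylinder at (-3, 9.5) is present, so the union is just that shape — area = 38.05 mm². Checking containment: the cross-section at z = 36.96 is a subset of the cross-section at z = 33.88.

entirely on top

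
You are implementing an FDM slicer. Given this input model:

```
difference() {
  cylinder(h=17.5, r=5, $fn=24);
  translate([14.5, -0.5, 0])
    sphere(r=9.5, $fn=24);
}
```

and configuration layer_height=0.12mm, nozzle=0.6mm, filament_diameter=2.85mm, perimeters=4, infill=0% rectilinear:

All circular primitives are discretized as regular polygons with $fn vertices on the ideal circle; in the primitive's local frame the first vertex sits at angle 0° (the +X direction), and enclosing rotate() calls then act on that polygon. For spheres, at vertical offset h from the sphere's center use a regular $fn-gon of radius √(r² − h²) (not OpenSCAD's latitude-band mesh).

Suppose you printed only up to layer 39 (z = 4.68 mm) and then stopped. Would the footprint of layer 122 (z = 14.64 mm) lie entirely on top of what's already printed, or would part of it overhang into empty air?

Compare the two slices. At z = 4.68: the cylinder: section is a regular 24-gon, circumradius r=5 (area = (24/2)·5.000²·sin(360°/24) = 77.65 mm²); the r=9.5 sphere at (14.5, -0.5) slices to a regular 24-gon of circumradius 8.267 (√(r²−h²) with h=4.68 from center) (area = (24/2)·8.267²·sin(360°/24) = 212.28 mm²); Taking the first minus the rest: starting from the r=5 cylinder (77.65 mm²), the r=9.5 sphere at (14.5, -0.5) misses the remaining region (no effect) — area = 77.65 mm². At z = 14.64: the r=5 cylinder contributes a regular 24-gon of circumradius 5 (area = (24/2)·5.000²·sin(360°/24) = 77.65 mm²); the sphere at (14.5, -0.5) does not reach this height (|z−center|=14.640 > r=9.5); Subtracting the remaining from the first: none of the subtracted shapes is present at this height, so the r=5 cylinder is unchanged — area = 77.65 mm². Checking containment: the cross-section at z = 14.64 is a subset of the cross-section at z = 4.68.

entirely on top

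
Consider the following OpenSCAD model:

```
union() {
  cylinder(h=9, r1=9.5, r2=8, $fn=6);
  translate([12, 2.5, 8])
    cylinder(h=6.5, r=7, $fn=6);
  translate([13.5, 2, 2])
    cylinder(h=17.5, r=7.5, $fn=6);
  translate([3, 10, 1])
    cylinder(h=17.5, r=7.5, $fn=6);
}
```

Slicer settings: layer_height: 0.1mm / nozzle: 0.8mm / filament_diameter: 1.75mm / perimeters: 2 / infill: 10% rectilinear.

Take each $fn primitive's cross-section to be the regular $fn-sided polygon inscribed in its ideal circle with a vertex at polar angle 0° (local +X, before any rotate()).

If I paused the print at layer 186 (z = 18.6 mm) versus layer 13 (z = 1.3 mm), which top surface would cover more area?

layer 13 (z = 1.3 mm)

Layer 186 (z = 18.6): the cone does not reach this height (z outside [0, 9]); the cylinder at (12, 2.5) is absent (z outside [8, 14.5]); the r=7.5 cylinder at (13.5, 2) gives a regular 6-gon of circumradius 7.5 (constant along its height) (area = (6/2)·7.500²·sin(360°/6) = 146.14 mm²); the cylinder at (3, 10) does not reach this height (z outside [1, 18.5]); Taking the union: only the r=7.5 cylinder at (13.5, 2) is present, so the union is just that shape — area = 146.14 mm². So its area = 146.14 mm². Layer 13 (z = 1.3): the cone (r1=9.5→r2=8) has section circumradius 9.283 here — a regular 6-gon (area = (6/2)·9.283²·sin(360°/6) = 223.90 mm²); the cylinder at (12, 2.5) is not intersected at this z (z outside [8, 14.5]); the cylinder at (13.5, 2) is absent (z outside [2, 19.5]); the r=7.5 cylinder at (3, 10) gives a regular 6-gon of circumradius 7.5 (constant along its height) (area = (6/2)·7.500²·sin(360°/6) = 146.14 mm²); Combining (union): the regions partially overlap — summed areas 370.04 mm² minus the doubly-counted overlap 36.21 mm² gives 333.83 mm² — area = 333.83 mm². So its area = 333.83 mm². Layer 13 is larger (333.83 vs 146.14 mm²).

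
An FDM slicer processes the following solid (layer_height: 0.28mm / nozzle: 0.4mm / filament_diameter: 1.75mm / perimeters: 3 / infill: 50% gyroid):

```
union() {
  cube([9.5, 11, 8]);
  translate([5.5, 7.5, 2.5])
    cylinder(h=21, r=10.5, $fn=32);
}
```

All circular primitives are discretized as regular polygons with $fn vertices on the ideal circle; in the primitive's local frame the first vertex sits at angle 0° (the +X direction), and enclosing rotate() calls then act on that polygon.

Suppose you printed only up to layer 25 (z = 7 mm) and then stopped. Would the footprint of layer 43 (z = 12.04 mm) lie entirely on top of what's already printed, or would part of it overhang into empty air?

entirely on top

Compare the two slices. At z = 7: the cube is present — its section is the full 9.5×11 rectangle (area 104.50 mm²); the r=10.5 cylinder at (5.5, 7.5) gives a regular 32-gon of circumradius 10.5 (constant along its height) (area = (32/2)·10.500²·sin(360°/32) = 344.14 mm²); Taking the union: the 9.5×11 cube lies entirely inside the r=10.5 cylinder at (5.5, 7.5), so the union is just the r=10.5 cylinder at (5.5, 7.5) — area = 344.14 mm². At z = 12.04: the cube is absent (z outside [0, 8]); the r=10.5 cylinder at (5.5, 7.5) contributes a regular 32-gon of circumradius 10.5 (area = (32/2)·10.500²·sin(360°/32) = 344.14 mm²); Combining (union): only the r=10.5 cylinder at (5.5, 7.5) is present, so the union is just that shape — area = 344.14 mm². Checking containment: the cross-section at z = 12.04 is a subset of the cross-section at z = 7.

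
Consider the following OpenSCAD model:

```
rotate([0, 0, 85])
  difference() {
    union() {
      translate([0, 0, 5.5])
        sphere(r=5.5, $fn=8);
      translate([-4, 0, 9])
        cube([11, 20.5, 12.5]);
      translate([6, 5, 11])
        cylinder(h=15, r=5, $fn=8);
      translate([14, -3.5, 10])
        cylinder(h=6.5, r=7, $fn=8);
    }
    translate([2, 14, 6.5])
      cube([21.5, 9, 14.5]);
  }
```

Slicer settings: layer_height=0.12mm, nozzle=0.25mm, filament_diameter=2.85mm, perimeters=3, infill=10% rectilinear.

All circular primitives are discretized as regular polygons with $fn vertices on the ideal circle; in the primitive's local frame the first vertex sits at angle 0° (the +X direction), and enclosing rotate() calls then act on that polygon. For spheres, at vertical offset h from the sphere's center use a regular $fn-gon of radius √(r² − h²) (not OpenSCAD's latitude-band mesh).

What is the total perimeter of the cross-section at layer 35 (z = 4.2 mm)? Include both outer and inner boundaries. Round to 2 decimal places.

32.72 mm

At z = 4.2 mm: the r=5.5 sphere contributes a regular 8-gon of circumradius √(5.5²−1.3²) = 5.344 (perimeter = 2·8·5.344·sin(180°/8) = 32.72 mm); the cube at (-4, 0) does not reach this height (z outside [9, 21.5]); the cylinder at (6, 5) is absent (z outside [11, 26]); the cylinder at (14, -3.5) is not intersected at this z (z outside [10, 16.5]); Merging all regions: only the r=5.5 sphere is present, so the union is just that shape — boundary = 32.72 mm; the cube at (2, 14) is not intersected at this z (z outside [6.5, 21]); After the difference (first − rest): none of the subtracted shapes is present at this height, so that combined region is unchanged — boundary = 32.72 mm; (whole slice rotated 85° about Z — lengths, areas and connectivity unchanged). Overall, the cross-section is a single solid region. Total boundary length (outer) = 32.72 mm.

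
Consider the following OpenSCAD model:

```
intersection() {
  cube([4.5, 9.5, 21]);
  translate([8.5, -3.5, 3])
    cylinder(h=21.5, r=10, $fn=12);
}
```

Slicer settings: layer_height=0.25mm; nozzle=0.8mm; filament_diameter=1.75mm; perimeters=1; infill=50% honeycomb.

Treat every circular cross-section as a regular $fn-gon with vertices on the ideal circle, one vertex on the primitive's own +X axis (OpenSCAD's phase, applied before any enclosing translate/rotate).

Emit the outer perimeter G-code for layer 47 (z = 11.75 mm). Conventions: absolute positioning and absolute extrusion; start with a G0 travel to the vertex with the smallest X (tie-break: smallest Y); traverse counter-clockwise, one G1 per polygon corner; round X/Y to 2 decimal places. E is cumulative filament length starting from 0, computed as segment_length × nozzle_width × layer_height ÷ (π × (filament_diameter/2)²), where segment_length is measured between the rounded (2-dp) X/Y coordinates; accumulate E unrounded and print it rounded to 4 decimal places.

G0 X0.00 Y0.00 Z11.75
G1 X4.50 Y0.00 E0.3742
G1 X4.50 Y5.43 E0.8257
G1 X3.50 Y5.16 E0.9118
G1 X0.00 Y1.66 E1.3234
G1 X0.00 Y0.00 E1.4614

At z = 11.75 mm: the 4.5×9.5 cube contributes its full rectangle; the cylinder at (8.5, -3.5): section is a regular 12-gon, circumradius r=10; Taking the intersection: the r=10 cylinder at (8.5, -3.5) partially overlaps the 4.5×9.5 cube; clipping to the common part keeps 17.23 mm² — 1 connected region. The outline is a single polygon with 5 vertices. Extrusion per mm of travel: 0.8 × 0.25 / (π × 0.875²) = 0.083150. Accumulating E over each segment gives final E = 1.4614.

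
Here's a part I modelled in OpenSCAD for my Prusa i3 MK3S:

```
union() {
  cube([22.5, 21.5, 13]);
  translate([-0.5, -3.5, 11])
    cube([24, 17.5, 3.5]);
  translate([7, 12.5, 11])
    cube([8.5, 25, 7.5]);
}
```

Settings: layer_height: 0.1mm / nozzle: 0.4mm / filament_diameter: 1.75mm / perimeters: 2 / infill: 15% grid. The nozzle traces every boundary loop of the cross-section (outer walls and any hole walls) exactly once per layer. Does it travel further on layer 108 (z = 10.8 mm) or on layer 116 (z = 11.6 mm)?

Layer 108 (z = 10.8): the cube (footprint 22.5×21.5) is included at this height (perimeter 88.00 mm); the cube at (-0.5, -3.5) is not intersected at this z (z outside [11, 14.5]); the cube at (7, 12.5) does not reach this height (z outside [11, 18.5]); Merging all regions: only the 22.5×21.5 cube is present, so the union is just that shape — boundary = 88.00 mm. So its perimeter = 88.00 mm. Layer 116 (z = 11.6): the cube (footprint 22.5×21.5) is included at this height (perimeter 88.00 mm); the 24×17.5 cube at (-0.5, -3.5) contributes its full rectangle (perimeter 83.00 mm); the 8.5×25 cube at (7, 12.5) contributes its full rectangle (perimeter 67.00 mm); Taking the union: the regions partially overlap (shared area 391.50 mm²), so the edge portions inside another operand are dropped and the merged outline is re-measured after clipping — boundary = 130.00 mm. So its perimeter = 130.00 mm. Layer 116 is larger (130.00 vs 88.00 mm).

layer 116 (z = 11.6 mm)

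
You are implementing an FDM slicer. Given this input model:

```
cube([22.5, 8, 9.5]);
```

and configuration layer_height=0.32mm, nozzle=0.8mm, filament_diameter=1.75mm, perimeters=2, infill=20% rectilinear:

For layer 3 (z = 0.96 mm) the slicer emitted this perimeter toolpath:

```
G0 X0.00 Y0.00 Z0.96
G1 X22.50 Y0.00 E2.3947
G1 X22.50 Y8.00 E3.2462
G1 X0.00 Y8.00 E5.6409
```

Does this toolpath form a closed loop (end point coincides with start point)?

Start point (G0): (0.00, 0.00). End point (last G1): the path does not return to the start — open.

no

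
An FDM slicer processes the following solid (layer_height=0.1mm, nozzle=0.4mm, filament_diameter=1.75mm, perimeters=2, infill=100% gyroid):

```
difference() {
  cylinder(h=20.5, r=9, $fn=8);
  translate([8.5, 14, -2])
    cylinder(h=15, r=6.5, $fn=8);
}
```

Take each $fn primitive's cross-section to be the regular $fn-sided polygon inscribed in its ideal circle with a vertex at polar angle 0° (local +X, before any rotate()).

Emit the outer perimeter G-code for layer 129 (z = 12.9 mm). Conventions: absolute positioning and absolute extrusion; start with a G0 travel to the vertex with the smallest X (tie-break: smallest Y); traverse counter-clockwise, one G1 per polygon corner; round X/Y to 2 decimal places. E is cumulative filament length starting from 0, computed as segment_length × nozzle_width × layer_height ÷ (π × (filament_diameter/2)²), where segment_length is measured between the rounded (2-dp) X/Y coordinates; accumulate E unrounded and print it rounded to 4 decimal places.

At z = 12.9 mm: the r=9 cylinder gives a regular 8-gon of circumradius 9 (constant along its height); the cylinder at (8.5, 14): section is a regular 8-gon, circumradius r=6.5; After the difference (first − rest): starting from the r=9 cylinder, the r=6.5 cylinder at (8.5, 14) misses the remaining region (no effect) — 1 connected region. The outline is a single polygon with 8 vertices. Extrusion per mm of travel: 0.4 × 0.1 / (π × 0.875²) = 0.016630. Accumulating E over each segment gives final E = 0.9161.

G0 X-9.00 Y0.00 Z12.90
G1 X-6.36 Y-6.36 E0.1145
G1 X0.00 Y-9.00 E0.2290
G1 X6.36 Y-6.36 E0.3436
G1 X9.00 Y0.00 E0.4581
G1 X6.36 Y6.36 E0.5726
G1 X0.00 Y9.00 E0.6871
G1 X-6.36 Y6.36 E0.8016
G1 X-9.00 Y0.00 E0.9161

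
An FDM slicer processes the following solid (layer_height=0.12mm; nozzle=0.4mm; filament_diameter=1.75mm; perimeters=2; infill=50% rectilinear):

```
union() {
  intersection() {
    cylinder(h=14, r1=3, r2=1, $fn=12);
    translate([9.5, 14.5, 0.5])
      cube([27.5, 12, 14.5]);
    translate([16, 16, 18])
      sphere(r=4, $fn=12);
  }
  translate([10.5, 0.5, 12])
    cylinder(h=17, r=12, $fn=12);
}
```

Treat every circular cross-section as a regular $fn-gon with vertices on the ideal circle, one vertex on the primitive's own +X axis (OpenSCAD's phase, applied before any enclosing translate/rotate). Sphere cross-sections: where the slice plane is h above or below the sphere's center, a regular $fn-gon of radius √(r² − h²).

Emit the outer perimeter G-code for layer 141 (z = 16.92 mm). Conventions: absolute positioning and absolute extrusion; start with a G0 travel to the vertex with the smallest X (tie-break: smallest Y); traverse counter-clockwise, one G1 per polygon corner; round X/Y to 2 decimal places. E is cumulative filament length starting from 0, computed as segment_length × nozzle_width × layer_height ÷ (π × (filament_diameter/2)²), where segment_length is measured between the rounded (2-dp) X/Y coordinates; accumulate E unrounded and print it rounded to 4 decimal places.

At z = 16.92 mm: the cone is not intersected at this z (z outside [0, 14]); the cube at (9.5, 14.5) is absent (z outside [0.5, 15]); the sphere at (16, 16): section is a regular 12-gon, circumradius = √(r²−h²) = √(4²−1.08²) = 3.851; After intersecting: at least one operand is absent at this height, so nothing remains; the cylinder at (10.5, 0.5): section is a regular 12-gon, circumradius r=12; Taking the union: only the r=12 cylinder at (10.5, 0.5) is present, so the union is just that shape — 1 connected region. The outline is a single polygon with 12 vertices. Extrusion per mm of travel: 0.4 × 0.12 / (π × 0.875²) = 0.019956. Accumulating E over each segment gives final E = 1.4874.

G0 X-1.50 Y0.50 Z16.92
G1 X0.11 Y-5.50 E0.1240
G1 X4.50 Y-9.89 E0.2479
G1 X10.50 Y-11.50 E0.3718
G1 X16.50 Y-9.89 E0.4958
G1 X20.89 Y-5.50 E0.6197
G1 X22.50 Y0.50 E0.7437
G1 X20.89 Y6.50 E0.8677
G1 X16.50 Y10.89 E0.9915
G1 X10.50 Y12.50 E1.1155
G1 X4.50 Y10.89 E1.2395
G1 X0.11 Y6.50 E1.3634
G1 X-1.50 Y0.50 E1.4874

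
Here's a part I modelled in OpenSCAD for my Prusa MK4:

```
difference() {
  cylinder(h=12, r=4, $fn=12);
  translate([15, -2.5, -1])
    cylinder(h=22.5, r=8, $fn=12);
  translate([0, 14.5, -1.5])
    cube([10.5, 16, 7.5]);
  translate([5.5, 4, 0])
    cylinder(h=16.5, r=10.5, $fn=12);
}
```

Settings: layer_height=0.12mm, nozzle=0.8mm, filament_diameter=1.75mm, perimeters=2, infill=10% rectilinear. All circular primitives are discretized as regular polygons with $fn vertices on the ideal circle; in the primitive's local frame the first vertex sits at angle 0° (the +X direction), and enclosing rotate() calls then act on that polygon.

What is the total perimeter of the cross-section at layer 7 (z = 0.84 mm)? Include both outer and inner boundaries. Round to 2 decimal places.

At z = 0.84 mm: the r=4 cylinder contributes a regular 12-gon of circumradius 4 (perimeter = 2·12·4.000·sin(180°/12) = 24.85 mm); the r=8 cylinder at (15, -2.5) contributes a regular 12-gon of circumradius 8 (perimeter = 2·12·8.000·sin(180°/12) = 49.69 mm); the cube at (0, 14.5) (footprint 10.5×16) is included at this height (perimeter 53.00 mm); the r=10.5 cylinder at (5.5, 4) gives a regular 12-gon of circumradius 10.5 (constant along its height) (perimeter = 2·12·10.500·sin(180°/12) = 65.22 mm); After the difference (first − rest): starting from the r=4 cylinder, the r=8 cylinder at (15, -2.5) misses the remaining region (no effect); the 10.5×16 cube at (0, 14.5) misses the remaining region (no effect); the r=10.5 cylinder at (5.5, 4) partially overlaps it — only the 46.67 mm² overlap (of its 330.75 mm²) is removed, clipping the outline — boundary = 10.04 mm. Overall, the cross-section is a single solid region. Total boundary length (outer) = 10.04 mm.

10.04 mm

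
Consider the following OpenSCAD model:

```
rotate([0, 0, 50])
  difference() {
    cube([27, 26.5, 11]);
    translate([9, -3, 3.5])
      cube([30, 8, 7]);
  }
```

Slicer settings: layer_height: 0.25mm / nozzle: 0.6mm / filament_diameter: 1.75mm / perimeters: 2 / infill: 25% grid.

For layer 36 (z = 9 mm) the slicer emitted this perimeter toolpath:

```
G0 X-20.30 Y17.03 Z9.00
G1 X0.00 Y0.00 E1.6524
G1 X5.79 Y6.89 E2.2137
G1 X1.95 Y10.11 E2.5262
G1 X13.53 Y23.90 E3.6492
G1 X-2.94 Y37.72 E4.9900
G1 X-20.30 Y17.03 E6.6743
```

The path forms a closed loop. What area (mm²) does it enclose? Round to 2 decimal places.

Apply the shoelace formula to the sequence of (X, Y) vertices; enclosed area = 625.59 mm².

625.59 mm²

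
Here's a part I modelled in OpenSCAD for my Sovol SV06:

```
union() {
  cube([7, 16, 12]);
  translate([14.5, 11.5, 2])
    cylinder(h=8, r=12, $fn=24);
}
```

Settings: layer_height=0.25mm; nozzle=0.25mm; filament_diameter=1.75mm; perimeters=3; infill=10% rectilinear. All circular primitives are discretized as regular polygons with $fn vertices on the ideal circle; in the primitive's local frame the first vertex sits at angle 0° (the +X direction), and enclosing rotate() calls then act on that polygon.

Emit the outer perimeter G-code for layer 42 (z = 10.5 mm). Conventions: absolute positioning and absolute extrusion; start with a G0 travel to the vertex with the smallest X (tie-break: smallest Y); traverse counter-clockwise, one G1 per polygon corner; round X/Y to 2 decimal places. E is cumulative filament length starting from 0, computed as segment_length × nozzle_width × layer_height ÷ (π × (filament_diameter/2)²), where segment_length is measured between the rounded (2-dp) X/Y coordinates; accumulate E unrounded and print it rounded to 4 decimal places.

G0 X0.00 Y0.00 Z10.50
G1 X7.00 Y0.00 E0.1819
G1 X7.00 Y16.00 E0.5976
G1 X0.00 Y16.00 E0.7795
G1 X0.00 Y0.00 E1.1953

At z = 10.5 mm: the cube (footprint 7×16) is included at this height; the cylinder at (14.5, 11.5) is absent (z outside [2, 10]); Taking the union: only the 7×16 cube is present, so the union is just that shape — 1 connected region. The outline is a single polygon with 4 vertices. Extrusion per mm of travel: 0.25 × 0.25 / (π × 0.875²) = 0.025984. Accumulating E over each segment gives final E = 1.1953.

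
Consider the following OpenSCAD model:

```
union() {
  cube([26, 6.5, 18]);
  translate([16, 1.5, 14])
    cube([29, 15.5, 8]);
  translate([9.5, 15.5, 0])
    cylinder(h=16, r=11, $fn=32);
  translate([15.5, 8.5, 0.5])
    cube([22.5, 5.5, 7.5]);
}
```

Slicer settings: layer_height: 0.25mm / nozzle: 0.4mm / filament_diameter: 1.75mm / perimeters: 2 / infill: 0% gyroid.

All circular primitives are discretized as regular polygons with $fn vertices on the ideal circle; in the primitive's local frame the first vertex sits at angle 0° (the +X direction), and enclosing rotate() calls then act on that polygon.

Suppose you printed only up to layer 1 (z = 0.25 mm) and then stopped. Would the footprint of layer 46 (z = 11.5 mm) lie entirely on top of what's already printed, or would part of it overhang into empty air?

Compare the two slices. At z = 0.25: the 26×6.5 cube contributes its full rectangle (area 169.00 mm²); the cube at (16, 1.5) does not reach this height (z outside [14, 22]); the r=11 cylinder at (9.5, 15.5) gives a regular 32-gon of circumradius 11 (constant along its height) (area = (32/2)·11.000²·sin(360°/32) = 377.69 mm²); the cube at (15.5, 8.5) does not reach this height (z outside [0.5, 8]); Combining (union): the regions partially overlap — summed areas 546.69 mm² minus the doubly-counted overlap 16.74 mm² gives 529.96 mm² — area = 529.96 mm². At z = 11.5: the cube (footprint 26×6.5) is included at this height (area 169.00 mm²); the cube at (16, 1.5) is absent (z outside [14, 22]); the cylinder at (9.5, 15.5): section is a regular 32-gon, circumradius r=11 (area = (32/2)·11.000²·sin(360°/32) = 377.69 mm²); the cube at (15.5, 8.5) is not intersected at this z (z outside [0.5, 8]); Merging all regions: the regions partially overlap — summed areas 546.69 mm² minus the doubly-counted overlap 16.74 mm² gives 529.96 mm² — area = 529.96 mm². Checking containment: the cross-section at z = 11.5 is a subset of the cross-section at z = 0.25.

entirely on top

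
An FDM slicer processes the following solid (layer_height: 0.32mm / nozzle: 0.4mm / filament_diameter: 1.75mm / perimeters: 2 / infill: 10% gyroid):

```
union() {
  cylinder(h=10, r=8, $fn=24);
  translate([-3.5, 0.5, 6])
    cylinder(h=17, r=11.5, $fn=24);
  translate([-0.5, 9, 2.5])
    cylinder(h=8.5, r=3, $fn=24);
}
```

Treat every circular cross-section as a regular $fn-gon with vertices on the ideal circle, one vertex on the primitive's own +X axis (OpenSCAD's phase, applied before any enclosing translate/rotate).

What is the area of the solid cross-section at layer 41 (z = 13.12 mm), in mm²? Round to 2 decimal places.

410.75 mm²

At z = 13.12 mm: the cylinder is absent (z outside [0, 10]); the r=11.5 cylinder at (-3.5, 0.5) gives a regular 24-gon of circumradius 11.5 (constant along its height) (area = (24/2)·11.500²·sin(360°/24) = 410.75 mm²); the cylinder at (-0.5, 9) is absent (z outside [2.5, 11]); Taking the union: only the r=11.5 cylinder at (-3.5, 0.5) is present, so the union is just that shape — area = 410.75 mm². Overall, the cross-section is a single solid region. Net area = 410.75 mm².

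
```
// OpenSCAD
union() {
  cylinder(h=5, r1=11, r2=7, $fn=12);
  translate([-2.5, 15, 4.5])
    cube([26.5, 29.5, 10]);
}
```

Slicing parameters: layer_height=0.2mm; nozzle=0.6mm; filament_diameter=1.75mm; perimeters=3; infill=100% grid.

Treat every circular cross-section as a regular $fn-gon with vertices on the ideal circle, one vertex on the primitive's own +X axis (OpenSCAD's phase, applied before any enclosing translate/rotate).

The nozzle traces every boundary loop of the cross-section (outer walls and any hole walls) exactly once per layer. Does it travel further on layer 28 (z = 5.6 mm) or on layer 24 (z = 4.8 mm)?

Layer 28 (z = 5.6): the cone is absent (z outside [0, 5]); the cube at (-2.5, 15) is present — its section is the full 26.5×29.5 rectangle (perimeter 112.00 mm); Merging all regions: only the 26.5×29.5 cube at (-2.5, 15) is present, so the union is just that shape — boundary = 112.00 mm. So its perimeter = 112.00 mm. Layer 24 (z = 4.8): the cone (r1=11→r2=7) has section circumradius 7.160 here — a regular 12-gon (perimeter = 2·12·7.160·sin(180°/12) = 44.48 mm); the cube at (-2.5, 15) (footprint 26.5×29.5) is included at this height (perimeter 112.00 mm); Merging all regions: the 2 present regions are separate (no shared area or edge), so areas and boundary lengths simply add and each stays a separate island — boundary = 156.48 mm. So its perimeter = 156.48 mm. Layer 24 is larger (156.48 vs 112.00 mm).

layer 24 (z = 4.8 mm)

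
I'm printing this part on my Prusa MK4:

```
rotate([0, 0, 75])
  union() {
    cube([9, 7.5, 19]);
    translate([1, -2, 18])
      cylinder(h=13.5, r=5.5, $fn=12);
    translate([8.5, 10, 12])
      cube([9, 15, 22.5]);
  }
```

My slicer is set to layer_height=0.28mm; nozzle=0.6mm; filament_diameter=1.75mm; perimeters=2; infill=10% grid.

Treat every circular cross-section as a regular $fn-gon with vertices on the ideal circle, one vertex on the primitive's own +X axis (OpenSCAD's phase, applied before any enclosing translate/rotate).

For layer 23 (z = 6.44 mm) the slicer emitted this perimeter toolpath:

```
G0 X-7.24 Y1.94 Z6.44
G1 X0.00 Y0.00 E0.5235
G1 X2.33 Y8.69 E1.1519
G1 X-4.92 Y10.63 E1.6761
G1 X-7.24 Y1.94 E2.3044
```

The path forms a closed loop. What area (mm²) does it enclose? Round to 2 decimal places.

Apply the shoelace formula to the sequence of (X, Y) vertices; enclosed area = 67.47 mm².

67.47 mm²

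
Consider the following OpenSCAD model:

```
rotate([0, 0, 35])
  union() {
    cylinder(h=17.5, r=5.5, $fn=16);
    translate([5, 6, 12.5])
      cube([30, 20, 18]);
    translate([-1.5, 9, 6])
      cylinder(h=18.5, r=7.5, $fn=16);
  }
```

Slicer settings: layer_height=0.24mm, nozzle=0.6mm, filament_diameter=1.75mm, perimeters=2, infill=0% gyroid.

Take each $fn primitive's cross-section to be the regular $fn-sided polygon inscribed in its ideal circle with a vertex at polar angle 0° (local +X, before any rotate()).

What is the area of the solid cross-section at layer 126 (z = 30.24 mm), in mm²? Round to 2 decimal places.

At z = 30.24 mm: the cylinder is not intersected at this z (z outside [0, 17.5]); the cube at (5, 6) is present — its section is the full 30×20 rectangle (area 600.00 mm²); the cylinder at (-1.5, 9) does not reach this height (z outside [6, 24.5]); Combining (union): only the 30×20 cube at (5, 6) is present, so the union is just that shape — area = 600.00 mm²; (rotated 35° about Z; rotation is an isometry so areas/perimeters/island counts are preserved). Overall, the cross-section is a single solid region. Net area = 600.00 mm².

600.00 mm²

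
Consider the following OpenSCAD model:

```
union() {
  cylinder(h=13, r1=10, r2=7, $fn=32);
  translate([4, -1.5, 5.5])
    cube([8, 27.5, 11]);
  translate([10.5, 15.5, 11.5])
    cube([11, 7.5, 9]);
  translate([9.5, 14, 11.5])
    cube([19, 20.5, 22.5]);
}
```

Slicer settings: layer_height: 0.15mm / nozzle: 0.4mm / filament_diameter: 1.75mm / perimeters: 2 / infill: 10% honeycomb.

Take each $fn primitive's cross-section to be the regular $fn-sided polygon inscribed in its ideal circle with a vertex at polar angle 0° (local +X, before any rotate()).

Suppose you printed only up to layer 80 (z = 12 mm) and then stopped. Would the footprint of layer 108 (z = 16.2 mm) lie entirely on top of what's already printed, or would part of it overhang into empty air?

entirely on top

Compare the two slices. At z = 12: the cone (r1=10→r2=7) has section circumradius 7.231 here — a regular 32-gon (area = (32/2)·7.231²·sin(360°/32) = 163.20 mm²); the cube at (4, -1.5) (footprint 8×27.5) is included at this height (area 220.00 mm²); the 11×7.5 cube at (10.5, 15.5) contributes its full rectangle (area 82.50 mm²); the cube at (9.5, 14) is present — its section is the full 19×20.5 rectangle (area 389.50 mm²); Merging all regions: the regions partially overlap — summed areas 855.20 mm² minus the doubly-counted overlap 130.76 mm² gives 724.44 mm² — area = 724.44 mm². At z = 16.2: the cone is not intersected at this z (z outside [0, 13]); the cube at (4, -1.5) is present — its section is the full 8×27.5 rectangle (area 220.00 mm²); the 11×7.5 cube at (10.5, 15.5) contributes its full rectangle (area 82.50 mm²); the cube at (9.5, 14) is present — its section is the full 19×20.5 rectangle (area 389.50 mm²); Merging all regions: the regions partially overlap — summed areas 692.00 mm² minus the doubly-counted overlap 112.50 mm² gives 579.50 mm² — area = 579.50 mm². Checking containment: the cross-section at z = 16.2 is a subset of the cross-section at z = 12.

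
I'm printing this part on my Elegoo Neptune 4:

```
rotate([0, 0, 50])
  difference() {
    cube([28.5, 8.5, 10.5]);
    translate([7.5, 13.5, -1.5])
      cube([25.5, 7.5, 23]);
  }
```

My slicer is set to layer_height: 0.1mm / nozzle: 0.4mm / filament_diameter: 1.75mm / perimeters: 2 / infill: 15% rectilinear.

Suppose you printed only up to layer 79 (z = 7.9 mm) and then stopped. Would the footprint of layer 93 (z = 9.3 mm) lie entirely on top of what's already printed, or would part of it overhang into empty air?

entirely on top

Compare the two slices. At z = 7.9: the 28.5×8.5 cube contributes its full rectangle (area 242.25 mm²); the cube at (7.5, 13.5) is present — its section is the full 25.5×7.5 rectangle (area 191.25 mm²); After the difference (first − rest): starting from the 28.5×8.5 cube (242.25 mm²), the 25.5×7.5 cube at (7.5, 13.5) misses the remaining region (no effect) — area = 242.25 mm²; (whole slice rotated 50° about Z — lengths, areas and connectivity unchanged). At z = 9.3: the cube (footprint 28.5×8.5) is included at this height (area 242.25 mm²); the cube at (7.5, 13.5) (footprint 25.5×7.5) is included at this height (area 191.25 mm²); After the difference (first − rest): starting from the 28.5×8.5 cube (242.25 mm²), the 25.5×7.5 cube at (7.5, 13.5) misses the remaining region (no effect) — area = 242.25 mm²; (rotated 50° about Z; rotation is an isometry so areas/perimeters/island counts are preserved). Checking containment: the cross-section at z = 9.3 is a subset of the cross-section at z = 7.9.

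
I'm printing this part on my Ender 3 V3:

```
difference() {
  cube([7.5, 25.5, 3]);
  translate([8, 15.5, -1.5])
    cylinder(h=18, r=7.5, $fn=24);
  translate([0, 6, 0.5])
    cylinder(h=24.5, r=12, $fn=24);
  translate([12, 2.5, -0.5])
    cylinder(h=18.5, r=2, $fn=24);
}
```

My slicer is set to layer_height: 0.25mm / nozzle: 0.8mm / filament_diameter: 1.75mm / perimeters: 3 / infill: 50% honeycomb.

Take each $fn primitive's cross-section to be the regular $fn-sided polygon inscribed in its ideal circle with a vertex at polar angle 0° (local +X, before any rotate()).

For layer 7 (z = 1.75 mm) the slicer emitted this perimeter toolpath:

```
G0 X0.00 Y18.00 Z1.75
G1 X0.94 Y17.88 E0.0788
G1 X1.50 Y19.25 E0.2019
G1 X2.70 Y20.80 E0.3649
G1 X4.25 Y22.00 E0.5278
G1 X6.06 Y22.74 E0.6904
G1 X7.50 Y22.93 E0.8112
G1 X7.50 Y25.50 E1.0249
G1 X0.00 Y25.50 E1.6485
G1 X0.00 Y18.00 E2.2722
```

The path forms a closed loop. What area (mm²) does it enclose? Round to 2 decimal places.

Apply the shoelace formula to the sequence of (X, Y) vertices; enclosed area = 33.42 mm².

33.42 mm²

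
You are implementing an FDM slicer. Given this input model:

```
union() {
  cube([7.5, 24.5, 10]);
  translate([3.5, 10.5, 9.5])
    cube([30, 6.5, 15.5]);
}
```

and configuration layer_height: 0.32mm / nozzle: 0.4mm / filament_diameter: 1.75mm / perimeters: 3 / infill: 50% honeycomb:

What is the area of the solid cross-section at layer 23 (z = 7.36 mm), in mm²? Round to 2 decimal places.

At z = 7.36 mm: the cube (footprint 7.5×24.5) is included at this height (area 183.75 mm²); the cube at (3.5, 10.5) does not reach this height (z outside [9.5, 25]); Merging all regions: only the 7.5×24.5 cube is present, so the union is just that shape — area = 183.75 mm². Overall, the cross-section is a single solid region. Net area = 183.75 mm².

183.75 mm²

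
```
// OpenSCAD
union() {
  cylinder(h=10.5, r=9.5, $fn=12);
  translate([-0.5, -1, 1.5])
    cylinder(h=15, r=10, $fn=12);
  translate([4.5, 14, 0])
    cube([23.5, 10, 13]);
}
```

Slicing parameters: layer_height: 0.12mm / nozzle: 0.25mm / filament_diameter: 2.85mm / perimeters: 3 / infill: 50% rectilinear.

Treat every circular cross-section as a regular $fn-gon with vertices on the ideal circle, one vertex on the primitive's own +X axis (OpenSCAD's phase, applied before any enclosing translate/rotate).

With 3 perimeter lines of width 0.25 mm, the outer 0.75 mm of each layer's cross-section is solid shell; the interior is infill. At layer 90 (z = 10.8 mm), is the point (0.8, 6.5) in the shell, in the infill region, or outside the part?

At z = 10.8 mm: the cylinder is not intersected at this z (z outside [0, 10.5]); the cylinder at (-0.5, -1): section is a regular 12-gon, circumradius r=10; the cube at (4.5, 14) is present — its section is the full 23.5×10 rectangle; Merging all regions: the 2 present regions are separate (no shared area or edge), so areas and boundary lengths simply add and each stays a separate island — 2 connected regions. Overall, the cross-section has 2 separate islands. The nearest boundary edge runs (-0.50, 9.00)→(4.50, 7.66); distance from the point to it = 2.08 mm. (Shell/infill is judged within the island containing the point — the largest one.) The point is inside the cross-section and 2.08 mm from the nearest boundary — more than the 0.75 mm shell width (3 × 0.25), so it's in the infill interior.

infill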